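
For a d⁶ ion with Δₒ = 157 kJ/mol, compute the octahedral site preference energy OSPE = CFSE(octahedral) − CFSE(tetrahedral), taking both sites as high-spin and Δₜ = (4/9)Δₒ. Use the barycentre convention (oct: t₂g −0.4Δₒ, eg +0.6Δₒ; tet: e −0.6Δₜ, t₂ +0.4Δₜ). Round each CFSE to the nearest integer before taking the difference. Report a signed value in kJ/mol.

-21

Octahedral high-spin t₂g⁴ eg²: CFSE = -0.4 × 157 = -63 kJ/mol.
Tetrahedral: e³ t₂³, CFSE = 3(−0.6) + 3(+0.4) = -0.6Δₜ = -0.6 × (4/9) × 157 = -42 kJ/mol.
OSPE = -63 − (-42) = -21 kJ/mol.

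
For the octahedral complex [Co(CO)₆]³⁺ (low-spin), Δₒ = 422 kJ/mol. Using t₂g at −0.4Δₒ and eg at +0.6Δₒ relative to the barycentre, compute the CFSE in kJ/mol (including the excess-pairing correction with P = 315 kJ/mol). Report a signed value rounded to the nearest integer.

CO is neutral, so the +3 overall charge sits on Co: oxidation state +3.
Co is in group 9, so Co³⁺ is d⁶ (9 − 3 = 6).
Configuration: t₂g⁶ eg⁰.
Orbital CFSE = 6(-0.4) + 0(0.6) = -2.4Δₒ = -2.4 × 422 = -1013 kJ/mol.
Relative to high-spin t₂g⁴ eg² (1 paired), the low-spin configuration has 2 additional pairs, contributing +2 × 315 = +630 kJ/mol.
Combining: -1013 + 630 = -383 kJ/mol.

-383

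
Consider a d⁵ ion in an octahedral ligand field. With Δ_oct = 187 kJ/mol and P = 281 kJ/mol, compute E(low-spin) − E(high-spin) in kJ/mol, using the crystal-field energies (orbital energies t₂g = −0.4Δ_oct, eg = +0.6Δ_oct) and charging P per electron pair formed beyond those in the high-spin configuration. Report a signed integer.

High-spin d⁵ fills as t₂g³ eg² with CFSE 3(−0.4) + 2(+0.6) = 0.0Δ_oct = 0 kJ/mol.
Low-spin: t₂g⁵ eg⁰, orbital CFSE = -2.0Δ_oct = -374 kJ/mol; plus 2 excess pairs × P = +562 kJ/mol; total 188 kJ/mol.
Thus E(LS) − E(HS) = 188 kJ/mol.

188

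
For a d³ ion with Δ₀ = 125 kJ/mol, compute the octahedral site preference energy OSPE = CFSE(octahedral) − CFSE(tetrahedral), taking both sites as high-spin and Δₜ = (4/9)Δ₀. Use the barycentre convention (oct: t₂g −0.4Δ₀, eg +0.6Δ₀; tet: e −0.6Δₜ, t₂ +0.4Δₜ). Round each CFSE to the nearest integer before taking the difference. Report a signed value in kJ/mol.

-106

In an octahedral site d³ (HS) is t2g^3 e_g^0, giving CFSE(oct) = -1.2Δ₀ = -150 kJ/mol.
In a tetrahedral site the filling is e^2 t2^1: CFSE(tet) = -0.8Δₜ = -0.8 × (4/9)(125) = -44 kJ/mol.
OSPE = CFSE(oct) − CFSE(tet) = -150 − (-44) = -106 kJ/mol.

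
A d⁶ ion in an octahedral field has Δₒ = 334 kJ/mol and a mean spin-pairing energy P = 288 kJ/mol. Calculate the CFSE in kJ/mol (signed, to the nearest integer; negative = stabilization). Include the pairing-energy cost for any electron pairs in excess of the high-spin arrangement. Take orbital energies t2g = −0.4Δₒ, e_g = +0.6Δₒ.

Since Δₒ = 334 kJ/mol > P = 288 kJ/mol, the complex adopts the low-spin configuration.
Configuration: t2g^6 e_g^0.
Orbital CFSE = -2.4Δₒ = -2.4 × 334 = -802 kJ/mol.
Excess pairs vs high-spin: 3 − 1 = 2; pairing cost = +576 kJ/mol.
Net CFSE = -802 + 576 = -226 kJ/mol.

-226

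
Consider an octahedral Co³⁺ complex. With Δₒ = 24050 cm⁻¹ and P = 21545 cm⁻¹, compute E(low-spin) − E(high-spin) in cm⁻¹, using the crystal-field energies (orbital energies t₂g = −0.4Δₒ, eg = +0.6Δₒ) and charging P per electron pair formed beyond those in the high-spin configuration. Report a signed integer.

-5010

Co sits in group 9; removing 3 electrons leaves Co³⁺ with 9 − 3 = 6 d electrons.
High-spin: t₂g⁴ eg², CFSE = -0.4Δₒ = -9620 cm⁻¹.
Low-spin t₂g⁶ eg⁰ gives -2.4Δₒ = -57720 cm⁻¹, but forming 2 extra pairs costs 2P = 43090 cm⁻¹, so E(LS) = -57720 + 43090 = -14630 cm⁻¹.
E(LS) − E(HS) = -14630 − (-9620) = -5010 cm⁻¹.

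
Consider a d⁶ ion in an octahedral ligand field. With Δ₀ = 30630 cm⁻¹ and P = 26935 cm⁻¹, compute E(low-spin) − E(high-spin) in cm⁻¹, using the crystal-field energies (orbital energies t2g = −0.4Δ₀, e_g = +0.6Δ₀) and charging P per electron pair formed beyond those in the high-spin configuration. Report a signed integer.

High-spin: t2g^4 e_g^2, CFSE = -0.4Δ₀ = -12252 cm⁻¹.
Low-spin: t2g^6 e_g^0, orbital CFSE = -2.4Δ₀ = -73512 cm⁻¹; plus 2 excess pairs × P = +53870 cm⁻¹; total -19642 cm⁻¹.
Thus E(LS) − E(HS) = -7390 cm⁻¹.

-7390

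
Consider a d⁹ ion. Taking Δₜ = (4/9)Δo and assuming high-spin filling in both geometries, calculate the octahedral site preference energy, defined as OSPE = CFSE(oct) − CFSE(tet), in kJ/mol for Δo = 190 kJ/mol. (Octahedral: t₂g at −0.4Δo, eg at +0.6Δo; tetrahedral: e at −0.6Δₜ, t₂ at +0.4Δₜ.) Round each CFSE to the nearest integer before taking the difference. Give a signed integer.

In an octahedral site d⁹ (HS) is t₂g⁶ eg³, giving CFSE(oct) = -0.6Δo = -114 kJ/mol.
Tetrahedral e⁴ t₂⁵ gives -0.4Δₜ = -0.4 × (4/9) × 190 = -34 kJ/mol.
OSPE = -114 − (-34) = -80 kJ/mol.

-80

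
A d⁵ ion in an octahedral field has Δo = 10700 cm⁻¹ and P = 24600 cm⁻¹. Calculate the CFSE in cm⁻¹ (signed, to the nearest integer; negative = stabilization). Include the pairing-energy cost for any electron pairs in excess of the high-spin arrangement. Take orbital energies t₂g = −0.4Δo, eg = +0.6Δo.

Here Δo < P (10700 < 24600), so the high-spin state is favoured.
Filling d⁵ accordingly: t₂g³ eg².
Orbital CFSE = 0.0Δo = 0.0 × 10700 = 0 cm⁻¹.
High-spin has no excess pairs, so no pairing correction applies.

0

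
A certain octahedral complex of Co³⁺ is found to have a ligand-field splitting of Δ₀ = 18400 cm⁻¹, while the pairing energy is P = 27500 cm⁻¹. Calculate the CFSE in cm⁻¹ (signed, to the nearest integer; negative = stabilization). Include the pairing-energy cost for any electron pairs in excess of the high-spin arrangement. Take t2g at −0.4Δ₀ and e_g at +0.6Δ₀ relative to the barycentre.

Co sits in group 9; removing 3 electrons leaves Co³⁺ with 9 − 3 = 6 d electrons.
Here Δ₀ < P (18400 < 27500), so the high-spin state is favoured.
Filling d⁶ accordingly: t2g^4 e_g^2.
Orbital CFSE = -0.4Δ₀ = -0.4 × 18400 = -7360 cm⁻¹.
High-spin has no excess pairs, so no pairing correction applies.

-7360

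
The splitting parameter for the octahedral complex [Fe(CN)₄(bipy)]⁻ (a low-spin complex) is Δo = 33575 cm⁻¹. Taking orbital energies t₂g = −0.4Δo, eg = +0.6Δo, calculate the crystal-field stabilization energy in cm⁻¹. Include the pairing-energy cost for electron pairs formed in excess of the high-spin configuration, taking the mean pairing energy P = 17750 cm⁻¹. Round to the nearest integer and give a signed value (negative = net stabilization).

Ligand charges: 4×(-1) from CN⁻ and 1×(+0) from bipy sum to -4; with overall charge -1, Fe is +3.
Fe is in group 8, so Fe³⁺ is d⁵ (8 − 3 = 5).
Configuration: t₂g⁵ eg⁰.
The orbital stabilization is -2.0Δo = -2.0 × 33575 = -67150 cm⁻¹.
Relative to high-spin t₂g³ eg² (0 paired), the low-spin configuration has 2 additional pairs, contributing +2 × 17750 = +35500 cm⁻¹.
Net CFSE = -67150 + 35500 = -31650 cm⁻¹.

-31650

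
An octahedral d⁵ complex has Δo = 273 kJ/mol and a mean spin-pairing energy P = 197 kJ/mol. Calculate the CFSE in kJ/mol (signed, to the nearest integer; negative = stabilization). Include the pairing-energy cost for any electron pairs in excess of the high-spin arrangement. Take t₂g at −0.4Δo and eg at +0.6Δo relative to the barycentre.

-152

Here Δo > P (273 > 197), so the low-spin state is favoured.
Configuration: t₂g⁵ eg⁰.
Orbital CFSE = -2.0Δo = -2.0 × 273 = -546 kJ/mol.
Excess pairs vs high-spin: 2 − 0 = 2; pairing cost = +394 kJ/mol.
Net CFSE = -546 + 394 = -152 kJ/mol.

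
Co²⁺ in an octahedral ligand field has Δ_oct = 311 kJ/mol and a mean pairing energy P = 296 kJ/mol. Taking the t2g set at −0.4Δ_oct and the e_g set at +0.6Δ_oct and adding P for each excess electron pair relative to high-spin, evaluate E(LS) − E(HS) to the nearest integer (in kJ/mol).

Group 9 minus oxidation state +2 gives a d⁷ configuration for Co²⁺.
High-spin d⁷ fills as t2g^5 e_g^2 with CFSE 5(−0.4) + 2(+0.6) = -0.8Δ_oct = -249 kJ/mol.
For low-spin the configuration is t2g^6 e_g^1: orbital energy -1.8 × 311 = -560 kJ/mol, and 1 additional pair relative to high-spin adds 296 kJ/mol, giving -264 kJ/mol.
The difference is -264 − (-249) = -15 kJ/mol, so low-spin lies lower.

-15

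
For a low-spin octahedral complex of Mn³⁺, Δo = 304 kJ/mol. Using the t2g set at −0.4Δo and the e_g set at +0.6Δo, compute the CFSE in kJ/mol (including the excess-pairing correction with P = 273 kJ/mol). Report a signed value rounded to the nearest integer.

Mn sits in group 7; removing 3 electrons leaves Mn³⁺ with 7 − 3 = 4 d electrons.
The d⁴ electrons fill as t2g^4 e_g^0.
The orbital stabilization is -1.6Δo = -1.6 × 304 = -486 kJ/mol.
Relative to high-spin t2g^3 e_g^1 (0 paired), the low-spin configuration has 1 additional pair, contributing +1 × 273 = +273 kJ/mol.
Combining: -486 + 273 = -213 kJ/mol.

-213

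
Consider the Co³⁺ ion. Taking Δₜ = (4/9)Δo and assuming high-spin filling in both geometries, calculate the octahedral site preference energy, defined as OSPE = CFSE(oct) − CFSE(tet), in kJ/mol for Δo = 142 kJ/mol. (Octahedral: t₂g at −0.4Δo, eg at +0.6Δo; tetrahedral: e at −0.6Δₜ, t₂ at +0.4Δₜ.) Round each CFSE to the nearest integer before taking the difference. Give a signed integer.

Group 9 minus oxidation state +3 gives a d⁶ configuration for Co³⁺.
Octahedral (high-spin): t2g^4 e_g^2, CFSE = 4(−0.4) + 2(+0.6) = -0.4Δo = -0.4 × 142 = -57 kJ/mol.
Tetrahedral: e^3 t2^3, CFSE = 3(−0.6) + 3(+0.4) = -0.6Δₜ = -0.6 × (4/9) × 142 = -38 kJ/mol.
Subtracting, OSPE = -57 − (-38) = -19 kJ/mol.

-19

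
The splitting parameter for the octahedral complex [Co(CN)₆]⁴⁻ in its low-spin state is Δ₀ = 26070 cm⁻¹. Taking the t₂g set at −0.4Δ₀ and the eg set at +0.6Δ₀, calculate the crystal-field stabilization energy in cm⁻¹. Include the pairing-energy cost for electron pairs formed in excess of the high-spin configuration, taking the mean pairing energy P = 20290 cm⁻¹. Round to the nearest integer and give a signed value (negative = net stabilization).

Each CN⁻ contributes -1; 6 × (-1) = -6. With overall charge -4, Co is in the +2 oxidation state.
Co sits in group 9; removing 2 electrons leaves Co²⁺ with 9 − 2 = 7 d electrons.
Electron filling gives t₂g⁶ eg¹.
CFSE(orbital) = 6×(-0.4Δ₀) + 1×(0.6Δ₀) = -1.8Δ₀; with Δ₀ = 26070 cm⁻¹ that is -46926 cm⁻¹.
Pairing penalty: 3 pairs vs 2 in the high-spin reference → 1 extra × P = 20290 cm⁻¹.
Combining: -46926 + 20290 = -26636 cm⁻¹.

-26636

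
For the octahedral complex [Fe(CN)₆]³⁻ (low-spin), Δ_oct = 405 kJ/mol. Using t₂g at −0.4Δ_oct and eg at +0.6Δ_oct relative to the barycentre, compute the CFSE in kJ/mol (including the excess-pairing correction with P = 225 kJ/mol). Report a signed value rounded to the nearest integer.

-360

Each CN⁻ contributes -1; 6 × (-1) = -6. With overall charge -3, Fe is in the +3 oxidation state.
Group 8 minus oxidation state +3 gives a d⁵ configuration for Fe³⁺.
Configuration: t₂g⁵ eg⁰.
The orbital stabilization is -2.0Δ_oct = -2.0 × 405 = -810 kJ/mol.
High-spin d⁵ would be t₂g³ eg² with 0 pairs; low-spin has 2, so 2 excess pairs cost +2P = +450 kJ/mol.
Combining: -810 + 450 = -360 kJ/mol.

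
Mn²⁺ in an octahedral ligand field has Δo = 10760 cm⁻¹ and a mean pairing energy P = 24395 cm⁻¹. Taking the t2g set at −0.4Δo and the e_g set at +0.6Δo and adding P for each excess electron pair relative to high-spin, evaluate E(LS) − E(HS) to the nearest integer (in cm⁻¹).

Mn is in group 7, so Mn²⁺ is d⁵ (7 − 2 = 5).
In the high-spin limit (t2g^3 e_g^2) the orbital term is 0.0Δo = 0 cm⁻¹, with no excess pairing.
Low-spin t2g^5 e_g^0 gives -2.0Δo = -21520 cm⁻¹, but forming 2 extra pairs costs 2P = 48790 cm⁻¹, so E(LS) = -21520 + 48790 = 27270 cm⁻¹.
E(LS) − E(HS) = 27270 − (0) = 27270 cm⁻¹.

27270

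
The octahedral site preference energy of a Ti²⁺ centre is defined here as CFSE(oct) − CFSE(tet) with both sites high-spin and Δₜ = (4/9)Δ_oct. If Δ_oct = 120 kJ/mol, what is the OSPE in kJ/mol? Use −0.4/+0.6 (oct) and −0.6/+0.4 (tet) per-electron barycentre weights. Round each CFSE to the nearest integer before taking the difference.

-32

Ti sits in group 4; removing 2 electrons leaves Ti²⁺ with 4 − 2 = 2 d electrons.
In an octahedral site d² (HS) is t₂g² eg⁰, giving CFSE(oct) = -0.8Δ_oct = -96 kJ/mol.
In a tetrahedral site the filling is e² t₂⁰: CFSE(tet) = -1.2Δₜ = -1.2 × (4/9)(120) = -64 kJ/mol.
Subtracting, OSPE = -96 − (-64) = -32 kJ/mol.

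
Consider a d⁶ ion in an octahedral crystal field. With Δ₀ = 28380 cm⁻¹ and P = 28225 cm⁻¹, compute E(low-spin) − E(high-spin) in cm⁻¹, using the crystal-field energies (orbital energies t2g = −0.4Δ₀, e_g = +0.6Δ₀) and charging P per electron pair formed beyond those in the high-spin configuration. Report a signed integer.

High-spin d⁶ fills as t2g^4 e_g^2 with CFSE 4(−0.4) + 2(+0.6) = -0.4Δ₀ = -11352 cm⁻¹.
Low-spin: t2g^6 e_g^0, orbital CFSE = -2.4Δ₀ = -68112 cm⁻¹; plus 2 excess pairs × P = +56450 cm⁻¹; total -11662 cm⁻¹.
The difference is -11662 − (-11352) = -310 cm⁻¹, so low-spin lies lower.

-310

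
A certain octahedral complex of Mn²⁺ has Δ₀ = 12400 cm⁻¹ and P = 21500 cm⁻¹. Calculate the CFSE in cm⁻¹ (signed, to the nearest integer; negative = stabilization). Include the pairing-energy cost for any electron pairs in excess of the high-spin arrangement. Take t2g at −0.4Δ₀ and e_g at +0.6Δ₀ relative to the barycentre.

Mn²⁺: group 7, so d-count = 7 − 2 = 5.
Δ₀ < P, so pairing is avoided: the ground state is high-spin.
Filling d⁵ accordingly: t2g^3 e_g^2.
Orbital CFSE = 0.0Δ₀ = 0.0 × 12400 = 0 cm⁻¹.
High-spin has no excess pairs, so no pairing correction applies.

0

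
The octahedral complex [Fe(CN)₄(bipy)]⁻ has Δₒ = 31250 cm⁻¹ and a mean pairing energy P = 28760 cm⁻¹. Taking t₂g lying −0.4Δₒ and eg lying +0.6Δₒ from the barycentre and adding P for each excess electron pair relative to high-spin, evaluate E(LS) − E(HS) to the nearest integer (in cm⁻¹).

Ligand charges: 4×(-1) from CN⁻ and 1×(+0) from bipy sum to -4; with overall charge -1, Fe is +3.
Group 8 minus oxidation state +3 gives a d⁵ configuration for Fe³⁺.
High-spin d⁵ fills as t₂g³ eg² with CFSE 3(−0.4) + 2(+0.6) = 0.0Δₒ = 0 cm⁻¹.
Low-spin t₂g⁵ eg⁰ gives -2.0Δₒ = -62500 cm⁻¹, but forming 2 extra pairs costs 2P = 57520 cm⁻¹, so E(LS) = -62500 + 57520 = -4980 cm⁻¹.
The difference is -4980 − (0) = -4980 cm⁻¹, so low-spin lies lower.

-4980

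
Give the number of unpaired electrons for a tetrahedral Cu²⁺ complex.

Cu sits in group 11; removing 2 electrons leaves Cu²⁺ with 11 − 2 = 9 d electrons.
Tetrahedral splitting is small, so the complex is high-spin.
Configuration: e⁴ t₂⁵, giving 1 unpaired electron.

1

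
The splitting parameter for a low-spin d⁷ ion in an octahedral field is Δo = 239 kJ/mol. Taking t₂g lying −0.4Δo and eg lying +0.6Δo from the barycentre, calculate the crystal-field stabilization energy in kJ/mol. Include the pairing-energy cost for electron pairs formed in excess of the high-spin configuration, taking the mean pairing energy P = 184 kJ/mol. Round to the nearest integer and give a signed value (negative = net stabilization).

-246

The d⁷ electrons fill as t₂g⁶ eg¹.
Orbital CFSE = 6(-0.4) + 1(0.6) = -1.8Δo = -1.8 × 239 = -430 kJ/mol.
Relative to high-spin t₂g⁵ eg² (2 paired), the low-spin configuration has 1 additional pair, contributing +1 × 184 = +184 kJ/mol.
Overall CFSE = -430 + 184 = -246 kJ/mol.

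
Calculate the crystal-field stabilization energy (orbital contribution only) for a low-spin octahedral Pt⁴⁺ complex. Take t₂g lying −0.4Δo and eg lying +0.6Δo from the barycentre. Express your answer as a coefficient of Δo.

-2.4 Δo

Pt is in group 10, so Pt⁴⁺ is d⁶ (10 − 4 = 6).
Configuration: t₂g⁶ eg⁰.
CFSE = 6(-0.4Δo) + 0(0.6Δo) = -2.4Δo + 0.0Δo = -2.4Δo.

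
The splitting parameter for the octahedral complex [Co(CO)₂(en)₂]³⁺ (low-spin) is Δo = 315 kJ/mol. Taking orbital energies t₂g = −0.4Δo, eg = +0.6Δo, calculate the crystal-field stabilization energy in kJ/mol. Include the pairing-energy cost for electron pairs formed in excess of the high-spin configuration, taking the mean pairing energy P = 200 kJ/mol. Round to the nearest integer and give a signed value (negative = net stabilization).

-356

Ligand charges: 2×(+0) from CO and 2×(+0) from en sum to +0; with overall charge +3, Co is +3.
Group 9 minus oxidation state +3 gives a d⁶ configuration for Co³⁺.
Electron filling gives t₂g⁶ eg⁰.
The orbital stabilization is -2.4Δo = -2.4 × 315 = -756 kJ/mol.
Pairing penalty: 3 pairs vs 1 in the high-spin reference → 2 extra × P = 400 kJ/mol.
Combining: -756 + 400 = -356 kJ/mol.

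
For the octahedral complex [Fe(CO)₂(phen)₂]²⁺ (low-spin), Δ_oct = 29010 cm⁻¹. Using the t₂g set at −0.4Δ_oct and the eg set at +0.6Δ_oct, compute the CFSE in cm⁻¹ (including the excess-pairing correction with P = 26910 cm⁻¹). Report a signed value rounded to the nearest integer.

-15804

Ligand charges: 2×(+0) from CO and 2×(+0) from phen sum to +0; with overall charge +2, Fe is +2.
Fe²⁺: group 8, so d-count = 8 − 2 = 6.
Electron filling gives t₂g⁶ eg⁰.
Orbital CFSE = 6(-0.4) + 0(0.6) = -2.4Δ_oct = -2.4 × 29010 = -69624 cm⁻¹.
Relative to high-spin t₂g⁴ eg² (1 paired), the low-spin configuration has 2 additional pairs, contributing +2 × 26910 = +53820 cm⁻¹.
Combining: -69624 + 53820 = -15804 cm⁻¹.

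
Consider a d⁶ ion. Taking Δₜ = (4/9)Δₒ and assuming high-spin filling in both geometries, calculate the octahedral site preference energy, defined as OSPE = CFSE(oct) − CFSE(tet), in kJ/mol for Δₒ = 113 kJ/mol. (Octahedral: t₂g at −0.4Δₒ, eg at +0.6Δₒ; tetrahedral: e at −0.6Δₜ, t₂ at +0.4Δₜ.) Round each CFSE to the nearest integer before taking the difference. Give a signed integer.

-15

In an octahedral site d⁶ (HS) is t₂g⁴ eg², giving CFSE(oct) = -0.4Δₒ = -45 kJ/mol.
Tetrahedral: e³ t₂³, CFSE = 3(−0.6) + 3(+0.4) = -0.6Δₜ = -0.6 × (4/9) × 113 = -30 kJ/mol.
Subtracting, OSPE = -45 − (-30) = -15 kJ/mol.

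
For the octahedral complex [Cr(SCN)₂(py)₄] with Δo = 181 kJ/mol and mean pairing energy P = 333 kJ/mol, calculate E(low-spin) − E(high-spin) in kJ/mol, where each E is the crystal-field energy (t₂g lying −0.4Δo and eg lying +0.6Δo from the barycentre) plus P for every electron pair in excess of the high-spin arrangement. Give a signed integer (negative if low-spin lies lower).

Ligand charges: 2×(-1) from SCN⁻ and 4×(+0) from py sum to -2; with overall charge +0, Cr is +2.
Group 6 minus oxidation state +2 gives a d⁴ configuration for Cr²⁺.
High-spin d⁴ fills as t₂g³ eg¹ with CFSE 3(−0.4) + 1(+0.6) = -0.6Δo = -109 kJ/mol.
Low-spin t₂g⁴ eg⁰ gives -1.6Δo = -290 kJ/mol, but forming 1 extra pair costs 1P = 333 kJ/mol, so E(LS) = -290 + 333 = 43 kJ/mol.
Thus E(LS) − E(HS) = 152 kJ/mol.

152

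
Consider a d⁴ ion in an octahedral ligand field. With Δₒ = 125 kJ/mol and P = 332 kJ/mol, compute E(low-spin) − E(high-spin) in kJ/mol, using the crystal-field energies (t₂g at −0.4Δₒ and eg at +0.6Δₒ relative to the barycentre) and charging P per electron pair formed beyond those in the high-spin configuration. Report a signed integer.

207

In the high-spin limit (t₂g³ eg¹) the orbital term is -0.6Δₒ = -75 kJ/mol, with no excess pairing.
Low-spin t₂g⁴ eg⁰ gives -1.6Δₒ = -200 kJ/mol, but forming 1 extra pair costs 1P = 332 kJ/mol, so E(LS) = -200 + 332 = 132 kJ/mol.
Thus E(LS) − E(HS) = 207 kJ/mol.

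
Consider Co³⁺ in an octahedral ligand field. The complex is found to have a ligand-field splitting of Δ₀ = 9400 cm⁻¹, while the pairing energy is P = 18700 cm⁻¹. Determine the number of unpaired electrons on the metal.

Co³⁺: group 9, so d-count = 9 − 3 = 6.
Here Δ₀ < P (9400 < 18700), so the high-spin state is favoured.
Configuration: t2g^4 e_g^2.
Unpaired electrons: 4.

4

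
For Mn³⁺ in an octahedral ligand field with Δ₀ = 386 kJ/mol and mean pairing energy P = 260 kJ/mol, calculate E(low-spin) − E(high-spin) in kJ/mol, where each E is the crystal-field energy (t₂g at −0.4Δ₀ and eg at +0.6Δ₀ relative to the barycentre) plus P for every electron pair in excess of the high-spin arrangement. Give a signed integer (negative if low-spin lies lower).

Group 7 minus oxidation state +3 gives a d⁴ configuration for Mn³⁺.
High-spin d⁴ fills as t₂g³ eg¹ with CFSE 3(−0.4) + 1(+0.6) = -0.6Δ₀ = -232 kJ/mol.
For low-spin the configuration is t₂g⁴ eg⁰: orbital energy -1.6 × 386 = -618 kJ/mol, and 1 additional pair relative to high-spin adds 260 kJ/mol, giving -358 kJ/mol.
Thus E(LS) − E(HS) = -126 kJ/mol.

-126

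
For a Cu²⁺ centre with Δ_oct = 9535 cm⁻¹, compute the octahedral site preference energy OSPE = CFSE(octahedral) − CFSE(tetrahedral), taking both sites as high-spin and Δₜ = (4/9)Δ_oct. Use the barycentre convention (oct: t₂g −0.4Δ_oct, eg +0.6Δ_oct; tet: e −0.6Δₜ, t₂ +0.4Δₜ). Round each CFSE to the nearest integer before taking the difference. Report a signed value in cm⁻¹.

-4026

Cu sits in group 11; removing 2 electrons leaves Cu²⁺ with 11 − 2 = 9 d electrons.
Octahedral (high-spin): t2g^6 e_g^3, CFSE = 6(−0.4) + 3(+0.6) = -0.6Δ_oct = -0.6 × 9535 = -5721 cm⁻¹.
Tetrahedral e^4 t2^5 gives -0.4Δₜ = -0.4 × (4/9) × 9535 = -1695 cm⁻¹.
OSPE = CFSE(oct) − CFSE(tet) = -5721 − (-1695) = -4026 cm⁻¹.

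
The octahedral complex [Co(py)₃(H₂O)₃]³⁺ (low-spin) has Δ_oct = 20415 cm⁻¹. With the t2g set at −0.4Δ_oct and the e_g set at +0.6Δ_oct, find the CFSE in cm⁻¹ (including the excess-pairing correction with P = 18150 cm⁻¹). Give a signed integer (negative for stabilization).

-12696

Ligand charges: 3×(+0) from py and 3×(+0) from H₂O sum to +0; with overall charge +3, Co is +3.
Co is in group 9, so Co³⁺ is d⁶ (9 − 3 = 6).
Configuration: t2g^6 e_g^0.
Orbital CFSE = 6(-0.4) + 0(0.6) = -2.4Δ_oct = -2.4 × 20415 = -48996 cm⁻¹.
High-spin d⁶ would be t2g^4 e_g^2 with 1 pair; low-spin has 3, so 2 excess pairs cost +2P = +36300 cm⁻¹.
Overall CFSE = -48996 + 36300 = -12696 cm⁻¹.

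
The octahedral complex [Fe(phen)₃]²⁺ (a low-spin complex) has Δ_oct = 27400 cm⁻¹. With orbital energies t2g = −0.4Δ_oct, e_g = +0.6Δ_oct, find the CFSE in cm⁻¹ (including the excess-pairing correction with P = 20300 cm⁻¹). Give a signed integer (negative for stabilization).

-25160

phen is neutral, so the +2 overall charge sits on Fe: oxidation state +2.
Group 8 minus oxidation state +2 gives a d⁶ configuration for Fe²⁺.
Configuration: t2g^6 e_g^0.
The orbital stabilization is -2.4Δ_oct = -2.4 × 27400 = -65760 cm⁻¹.
High-spin d⁶ would be t2g^4 e_g^2 with 1 pair; low-spin has 3, so 2 excess pairs cost +2P = +40600 cm⁻¹.
Net CFSE = -65760 + 40600 = -25160 cm⁻¹.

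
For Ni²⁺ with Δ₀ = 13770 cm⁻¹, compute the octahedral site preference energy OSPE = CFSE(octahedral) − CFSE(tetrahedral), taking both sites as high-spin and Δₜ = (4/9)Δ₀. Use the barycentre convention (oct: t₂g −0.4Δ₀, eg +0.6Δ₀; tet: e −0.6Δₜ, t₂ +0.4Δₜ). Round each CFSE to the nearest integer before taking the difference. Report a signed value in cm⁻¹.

Ni is in group 10, so Ni²⁺ is d⁸ (10 − 2 = 8).
Octahedral (high-spin): t2g^6 e_g^2, CFSE = 6(−0.4) + 2(+0.6) = -1.2Δ₀ = -1.2 × 13770 = -16524 cm⁻¹.
Tetrahedral: e^4 t2^4, CFSE = 4(−0.6) + 4(+0.4) = -0.8Δₜ = -0.8 × (4/9) × 13770 = -4896 cm⁻¹.
Subtracting, OSPE = -16524 − (-4896) = -11628 cm⁻¹.

-11628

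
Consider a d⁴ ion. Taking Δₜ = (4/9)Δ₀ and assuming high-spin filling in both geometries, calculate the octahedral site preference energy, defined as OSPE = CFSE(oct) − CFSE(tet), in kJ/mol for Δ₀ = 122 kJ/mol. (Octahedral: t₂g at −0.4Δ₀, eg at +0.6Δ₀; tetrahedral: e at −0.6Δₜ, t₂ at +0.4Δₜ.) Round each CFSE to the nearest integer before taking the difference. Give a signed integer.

In an octahedral site d⁴ (HS) is t₂g³ eg¹, giving CFSE(oct) = -0.6Δ₀ = -73 kJ/mol.
In a tetrahedral site the filling is e² t₂²: CFSE(tet) = -0.4Δₜ = -0.4 × (4/9)(122) = -22 kJ/mol.
OSPE = -73 − (-22) = -51 kJ/mol.

-51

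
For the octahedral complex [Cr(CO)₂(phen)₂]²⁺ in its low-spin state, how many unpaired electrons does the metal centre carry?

2

Ligand charges: 2×(+0) from CO and 2×(+0) from phen sum to +0; with overall charge +2, Cr is +2.
Cr²⁺: group 6, so d-count = 6 − 2 = 4.
Configuration: t2g^4 e_g^0, giving 2 unpaired electrons.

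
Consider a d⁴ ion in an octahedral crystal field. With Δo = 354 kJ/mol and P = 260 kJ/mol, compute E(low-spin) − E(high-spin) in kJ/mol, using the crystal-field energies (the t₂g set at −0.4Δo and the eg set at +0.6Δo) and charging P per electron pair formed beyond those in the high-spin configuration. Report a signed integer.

In the high-spin limit (t₂g³ eg¹) the orbital term is -0.6Δo = -212 kJ/mol, with no excess pairing.
Low-spin t₂g⁴ eg⁰ gives -1.6Δo = -566 kJ/mol, but forming 1 extra pair costs 1P = 260 kJ/mol, so E(LS) = -566 + 260 = -306 kJ/mol.
Thus E(LS) − E(HS) = -94 kJ/mol.

-94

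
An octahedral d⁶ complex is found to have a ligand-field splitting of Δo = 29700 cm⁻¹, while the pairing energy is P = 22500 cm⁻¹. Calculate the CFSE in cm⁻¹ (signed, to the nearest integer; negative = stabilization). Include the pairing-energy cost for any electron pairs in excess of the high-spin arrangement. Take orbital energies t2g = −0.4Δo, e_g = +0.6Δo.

-26280

Here Δo > P (29700 > 22500), so the low-spin state is favoured.
Filling d⁶ accordingly: t2g^6 e_g^0.
Orbital CFSE = -2.4Δo = -2.4 × 29700 = -71280 cm⁻¹.
Excess pairs vs high-spin: 3 − 1 = 2; pairing cost = +45000 cm⁻¹.
Net CFSE = -71280 + 45000 = -26280 cm⁻¹.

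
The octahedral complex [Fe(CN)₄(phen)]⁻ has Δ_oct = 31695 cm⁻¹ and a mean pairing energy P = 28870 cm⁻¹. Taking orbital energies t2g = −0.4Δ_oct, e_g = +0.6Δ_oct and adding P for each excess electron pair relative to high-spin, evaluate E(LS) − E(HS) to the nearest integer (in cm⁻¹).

-5650

Ligand charges: 4×(-1) from CN⁻ and 1×(+0) from phen sum to -4; with overall charge -1, Fe is +3.
Fe sits in group 8; removing 3 electrons leaves Fe³⁺ with 8 − 3 = 5 d electrons.
In the high-spin limit (t2g^3 e_g^2) the orbital term is 0.0Δ_oct = 0 cm⁻¹, with no excess pairing.
Low-spin: t2g^5 e_g^0, orbital CFSE = -2.0Δ_oct = -63390 cm⁻¹; plus 2 excess pairs × P = +57740 cm⁻¹; total -5650 cm⁻¹.
Thus E(LS) − E(HS) = -5650 cm⁻¹.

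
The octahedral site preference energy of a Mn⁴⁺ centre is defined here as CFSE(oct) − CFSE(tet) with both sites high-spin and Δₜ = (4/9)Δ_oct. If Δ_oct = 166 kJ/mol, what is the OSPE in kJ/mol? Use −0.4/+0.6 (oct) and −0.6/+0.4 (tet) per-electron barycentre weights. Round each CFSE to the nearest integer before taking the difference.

-140

Mn⁴⁺: group 7, so d-count = 7 − 4 = 3.
Octahedral high-spin t2g^3 e_g^0: CFSE = -1.2 × 166 = -199 kJ/mol.
Tetrahedral e^2 t2^1 gives -0.8Δₜ = -0.8 × (4/9) × 166 = -59 kJ/mol.
OSPE = CFSE(oct) − CFSE(tet) = -199 − (-59) = -140 kJ/mol.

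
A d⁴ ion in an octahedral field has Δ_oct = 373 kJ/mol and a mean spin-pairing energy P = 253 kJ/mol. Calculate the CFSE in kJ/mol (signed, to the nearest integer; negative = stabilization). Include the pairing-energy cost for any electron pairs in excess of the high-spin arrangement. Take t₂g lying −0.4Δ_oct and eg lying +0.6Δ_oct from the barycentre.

-344

With Δ_oct > P the complex is low-spin.
That gives t₂g⁴ eg⁰.
Orbital CFSE = -1.6Δ_oct = -1.6 × 373 = -597 kJ/mol.
Excess pairs vs high-spin: 1 − 0 = 1; pairing cost = +253 kJ/mol.
Net CFSE = -597 + 253 = -344 kJ/mol.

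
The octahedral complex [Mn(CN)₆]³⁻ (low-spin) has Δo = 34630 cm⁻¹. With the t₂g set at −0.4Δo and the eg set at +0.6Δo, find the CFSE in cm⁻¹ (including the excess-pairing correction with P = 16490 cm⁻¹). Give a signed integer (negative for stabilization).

Each CN⁻ contributes -1; 6 × (-1) = -6. With overall charge -3, Mn is in the +3 oxidation state.
Mn sits in group 7; removing 3 electrons leaves Mn³⁺ with 7 − 3 = 4 d electrons.
Electron filling gives t₂g⁴ eg⁰.
The orbital stabilization is -1.6Δo = -1.6 × 34630 = -55408 cm⁻¹.
Pairing penalty: 1 pair vs 0 in the high-spin reference → 1 extra × P = 16490 cm⁻¹.
Overall CFSE = -55408 + 16490 = -38918 cm⁻¹.

-38918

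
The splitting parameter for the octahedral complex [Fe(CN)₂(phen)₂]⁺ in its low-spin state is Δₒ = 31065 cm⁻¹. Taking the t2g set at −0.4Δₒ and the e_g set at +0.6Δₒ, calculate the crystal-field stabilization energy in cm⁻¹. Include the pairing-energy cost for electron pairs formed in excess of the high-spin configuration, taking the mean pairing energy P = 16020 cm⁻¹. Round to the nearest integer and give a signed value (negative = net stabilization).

-30090

Ligand charges: 2×(-1) from CN⁻ and 2×(+0) from phen sum to -2; with overall charge +1, Fe is +3.
Fe³⁺: group 8, so d-count = 8 − 3 = 5.
Configuration: t2g^5 e_g^0.
The orbital stabilization is -2.0Δₒ = -2.0 × 31065 = -62130 cm⁻¹.
Relative to high-spin t2g^3 e_g^2 (0 paired), the low-spin configuration has 2 additional pairs, contributing +2 × 16020 = +32040 cm⁻¹.
Net CFSE = -62130 + 32040 = -30090 cm⁻¹.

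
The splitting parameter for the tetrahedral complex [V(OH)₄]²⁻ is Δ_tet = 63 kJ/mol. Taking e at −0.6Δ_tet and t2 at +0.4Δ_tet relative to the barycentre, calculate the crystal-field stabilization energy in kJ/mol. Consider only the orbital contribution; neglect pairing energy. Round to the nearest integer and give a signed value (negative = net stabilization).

-50

Each OH⁻ contributes -1; 4 × (-1) = -4. With overall charge -2, V is in the +2 oxidation state.
V²⁺: group 5, so d-count = 5 − 2 = 3.
Tetrahedral fields are weak (Δₜ ≈ 4/9 Δₒ), so electrons fill high-spin.
Electron filling gives e^2 t2^1.
CFSE(orbital) = 2×(-0.6Δ_tet) + 1×(0.4Δ_tet) = -0.8Δ_tet; with Δ_tet = 63 kJ/mol that is -50 kJ/mol.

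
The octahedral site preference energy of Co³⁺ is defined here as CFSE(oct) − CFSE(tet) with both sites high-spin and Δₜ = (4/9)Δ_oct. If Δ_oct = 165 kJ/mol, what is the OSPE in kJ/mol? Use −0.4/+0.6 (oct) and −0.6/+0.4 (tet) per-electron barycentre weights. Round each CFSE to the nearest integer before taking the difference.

-22

Co sits in group 9; removing 3 electrons leaves Co³⁺ with 9 − 3 = 6 d electrons.
Octahedral (high-spin): t₂g⁴ eg², CFSE = 4(−0.4) + 2(+0.6) = -0.4Δ_oct = -0.4 × 165 = -66 kJ/mol.
In a tetrahedral site the filling is e³ t₂³: CFSE(tet) = -0.6Δₜ = -0.6 × (4/9)(165) = -44 kJ/mol.
OSPE = CFSE(oct) − CFSE(tet) = -66 − (-44) = -22 kJ/mol.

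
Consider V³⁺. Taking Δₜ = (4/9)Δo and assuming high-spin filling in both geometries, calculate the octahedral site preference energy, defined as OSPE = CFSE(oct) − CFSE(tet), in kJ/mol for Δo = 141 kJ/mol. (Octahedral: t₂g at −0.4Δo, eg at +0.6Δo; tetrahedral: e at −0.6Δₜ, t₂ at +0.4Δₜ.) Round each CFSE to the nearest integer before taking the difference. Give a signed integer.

V is in group 5, so V³⁺ is d² (5 − 3 = 2).
Octahedral high-spin t₂g² eg⁰: CFSE = -0.8 × 141 = -113 kJ/mol.
Tetrahedral e² t₂⁰ gives -1.2Δₜ = -1.2 × (4/9) × 141 = -75 kJ/mol.
Subtracting, OSPE = -113 − (-75) = -38 kJ/mol.

-38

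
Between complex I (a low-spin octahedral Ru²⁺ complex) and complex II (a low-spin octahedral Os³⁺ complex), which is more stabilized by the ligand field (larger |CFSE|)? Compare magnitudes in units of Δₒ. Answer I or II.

I: Ru²⁺: group 8, so d-count = 8 − 2 = 6; t₂g⁶ eg⁰, CFSE = -2.4Δₒ.
II: Os³⁺: group 8, so d-count = 8 − 3 = 5; t₂g⁵ eg⁰, CFSE = -2.0Δₒ.
So I has the larger |CFSE|.

I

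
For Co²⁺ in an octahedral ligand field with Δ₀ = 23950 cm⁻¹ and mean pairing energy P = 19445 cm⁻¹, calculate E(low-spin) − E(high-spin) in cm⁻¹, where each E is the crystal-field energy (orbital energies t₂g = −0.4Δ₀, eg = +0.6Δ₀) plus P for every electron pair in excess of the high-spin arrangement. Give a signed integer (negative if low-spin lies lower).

Group 9 minus oxidation state +2 gives a d⁷ configuration for Co²⁺.
In the high-spin limit (t₂g⁵ eg²) the orbital term is -0.8Δ₀ = -19160 cm⁻¹, with no excess pairing.
Low-spin t₂g⁶ eg¹ gives -1.8Δ₀ = -43110 cm⁻¹, but forming 1 extra pair costs 1P = 19445 cm⁻¹, so E(LS) = -43110 + 19445 = -23665 cm⁻¹.
E(LS) − E(HS) = -23665 − (-19160) = -4505 cm⁻¹.

-4505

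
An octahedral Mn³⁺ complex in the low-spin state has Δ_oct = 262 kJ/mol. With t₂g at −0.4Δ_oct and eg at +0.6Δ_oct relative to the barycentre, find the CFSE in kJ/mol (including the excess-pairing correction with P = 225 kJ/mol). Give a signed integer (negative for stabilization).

-194

Mn is in group 7, so Mn³⁺ is d⁴ (7 − 3 = 4).
Configuration: t₂g⁴ eg⁰.
The orbital stabilization is -1.6Δ_oct = -1.6 × 262 = -419 kJ/mol.
Pairing penalty: 1 pair vs 0 in the high-spin reference → 1 extra × P = 225 kJ/mol.
Combining: -419 + 225 = -194 kJ/mol.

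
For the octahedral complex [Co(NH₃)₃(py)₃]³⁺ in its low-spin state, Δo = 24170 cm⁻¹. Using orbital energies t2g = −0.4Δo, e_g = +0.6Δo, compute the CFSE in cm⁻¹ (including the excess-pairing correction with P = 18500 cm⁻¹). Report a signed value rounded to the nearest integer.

-21008

Ligand charges: 3×(+0) from NH₃ and 3×(+0) from py sum to +0; with overall charge +3, Co is +3.
Co³⁺: group 9, so d-count = 9 − 3 = 6.
Configuration: t2g^6 e_g^0.
CFSE(orbital) = 6×(-0.4Δo) + 0×(0.6Δo) = -2.4Δo; with Δo = 24170 cm⁻¹ that is -58008 cm⁻¹.
Relative to high-spin t2g^4 e_g^2 (1 paired), the low-spin configuration has 2 additional pairs, contributing +2 × 18500 = +37000 cm⁻¹.
Net CFSE = -58008 + 37000 = -21008 cm⁻¹.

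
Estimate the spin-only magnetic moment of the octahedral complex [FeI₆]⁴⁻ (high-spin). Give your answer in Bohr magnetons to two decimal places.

4.90 Bohr magnetons

Each I⁻ contributes -1; 6 × (-1) = -6. With overall charge -4, Fe is in the +2 oxidation state.
Fe²⁺: group 8, so d-count = 8 − 2 = 6.
Configuration: t₂g⁴ eg² → 4 unpaired electrons.
μ(spin-only) = √[4(4+2)] = √24 ≈ 4.90 Bohr magnetons.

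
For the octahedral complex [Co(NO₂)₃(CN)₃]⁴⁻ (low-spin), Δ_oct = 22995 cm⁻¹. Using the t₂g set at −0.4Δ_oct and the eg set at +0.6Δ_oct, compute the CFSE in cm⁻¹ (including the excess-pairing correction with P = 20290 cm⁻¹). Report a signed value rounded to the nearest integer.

-21101

Ligand charges: 3×(-1) from NO₂⁻ and 3×(-1) from CN⁻ sum to -6; with overall charge -4, Co is +2.
Co²⁺: group 9, so d-count = 9 − 2 = 7.
Electron filling gives t₂g⁶ eg¹.
Orbital CFSE = 6(-0.4) + 1(0.6) = -1.8Δ_oct = -1.8 × 22995 = -41391 cm⁻¹.
Pairing penalty: 3 pairs vs 2 in the high-spin reference → 1 extra × P = 20290 cm⁻¹.
Net CFSE = -41391 + 20290 = -21101 cm⁻¹.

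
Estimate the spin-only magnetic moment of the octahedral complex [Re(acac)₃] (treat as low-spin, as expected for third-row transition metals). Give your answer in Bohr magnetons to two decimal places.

2.83 Bohr magnetons

Each acac⁻ contributes -1; 3 × (-1) = -3. With overall charge +0, Re is in the +3 oxidation state.
Re is in group 7, so Re³⁺ is d⁴ (7 − 3 = 4).
Configuration: t2g^4 e_g^0 → 2 unpaired electrons.
μ(spin-only) = √[2(2+2)] = √8 ≈ 2.83 Bohr magnetons.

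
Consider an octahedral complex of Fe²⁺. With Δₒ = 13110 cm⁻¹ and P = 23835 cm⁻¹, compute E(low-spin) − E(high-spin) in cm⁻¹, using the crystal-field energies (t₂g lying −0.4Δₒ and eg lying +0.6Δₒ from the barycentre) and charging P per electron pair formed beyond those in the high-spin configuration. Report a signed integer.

21450

Fe²⁺: group 8, so d-count = 8 − 2 = 6.
High-spin d⁶ fills as t₂g⁴ eg² with CFSE 4(−0.4) + 2(+0.6) = -0.4Δₒ = -5244 cm⁻¹.
Low-spin: t₂g⁶ eg⁰, orbital CFSE = -2.4Δₒ = -31464 cm⁻¹; plus 2 excess pairs × P = +47670 cm⁻¹; total 16206 cm⁻¹.
Thus E(LS) − E(HS) = 21450 cm⁻¹.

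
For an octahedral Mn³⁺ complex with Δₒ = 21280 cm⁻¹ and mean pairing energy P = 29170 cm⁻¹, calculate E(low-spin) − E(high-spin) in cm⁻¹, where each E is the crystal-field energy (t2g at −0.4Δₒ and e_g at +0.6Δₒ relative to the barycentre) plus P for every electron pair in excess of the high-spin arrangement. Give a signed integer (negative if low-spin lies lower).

Mn³⁺: group 7, so d-count = 7 − 3 = 4.
In the high-spin limit (t2g^3 e_g^1) the orbital term is -0.6Δₒ = -12768 cm⁻¹, with no excess pairing.
Low-spin: t2g^4 e_g^0, orbital CFSE = -1.6Δₒ = -34048 cm⁻¹; plus 1 excess pair × P = +29170 cm⁻¹; total -4878 cm⁻¹.
The difference is -4878 − (-12768) = 7890 cm⁻¹, so high-spin lies lower.

7890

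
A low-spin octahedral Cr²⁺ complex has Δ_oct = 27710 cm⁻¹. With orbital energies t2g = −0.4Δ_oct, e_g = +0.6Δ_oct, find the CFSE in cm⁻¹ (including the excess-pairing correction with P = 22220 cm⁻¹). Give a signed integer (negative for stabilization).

Cr is in group 6, so Cr²⁺ is d⁴ (6 − 2 = 4).
Electron filling gives t2g^4 e_g^0.
CFSE(orbital) = 4×(-0.4Δ_oct) + 0×(0.6Δ_oct) = -1.6Δ_oct; with Δ_oct = 27710 cm⁻¹ that is -44336 cm⁻¹.
Relative to high-spin t2g^3 e_g^1 (0 paired), the low-spin configuration has 1 additional pair, contributing +1 × 22220 = +22220 cm⁻¹.
Overall CFSE = -44336 + 22220 = -22116 cm⁻¹.

-22116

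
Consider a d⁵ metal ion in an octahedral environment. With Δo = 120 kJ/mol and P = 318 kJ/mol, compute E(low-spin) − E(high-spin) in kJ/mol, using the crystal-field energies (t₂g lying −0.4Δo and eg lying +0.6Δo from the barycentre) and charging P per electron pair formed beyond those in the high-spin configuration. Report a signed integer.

396

In the high-spin limit (t₂g³ eg²) the orbital term is 0.0Δo = 0 kJ/mol, with no excess pairing.
Low-spin t₂g⁵ eg⁰ gives -2.0Δo = -240 kJ/mol, but forming 2 extra pairs costs 2P = 636 kJ/mol, so E(LS) = -240 + 636 = 396 kJ/mol.
E(LS) − E(HS) = 396 − (0) = 396 kJ/mol.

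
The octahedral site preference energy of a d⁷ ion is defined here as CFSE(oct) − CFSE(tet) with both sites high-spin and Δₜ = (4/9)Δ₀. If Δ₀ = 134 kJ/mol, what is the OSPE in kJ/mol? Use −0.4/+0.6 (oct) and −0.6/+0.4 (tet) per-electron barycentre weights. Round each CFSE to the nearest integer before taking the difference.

In an octahedral site d⁷ (HS) is t₂g⁵ eg², giving CFSE(oct) = -0.8Δ₀ = -107 kJ/mol.
Tetrahedral: e⁴ t₂³, CFSE = 4(−0.6) + 3(+0.4) = -1.2Δₜ = -1.2 × (4/9) × 134 = -71 kJ/mol.
Subtracting, OSPE = -107 − (-71) = -36 kJ/mol.

-36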